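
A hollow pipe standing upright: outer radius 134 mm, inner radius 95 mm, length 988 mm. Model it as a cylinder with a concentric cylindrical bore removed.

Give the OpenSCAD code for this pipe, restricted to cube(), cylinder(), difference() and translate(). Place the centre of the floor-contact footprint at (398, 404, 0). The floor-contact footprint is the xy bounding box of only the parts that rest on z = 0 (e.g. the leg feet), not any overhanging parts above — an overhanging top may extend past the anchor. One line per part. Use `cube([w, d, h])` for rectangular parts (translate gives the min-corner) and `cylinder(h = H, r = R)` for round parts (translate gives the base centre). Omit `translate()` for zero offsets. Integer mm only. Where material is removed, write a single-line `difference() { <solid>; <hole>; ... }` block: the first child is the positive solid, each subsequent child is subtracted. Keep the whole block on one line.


difference() { translate([398, 404, 0]) cylinder(h = 988, r = 134); translate([398, 404, 0]) cylinder(h = 988, r = 95); }


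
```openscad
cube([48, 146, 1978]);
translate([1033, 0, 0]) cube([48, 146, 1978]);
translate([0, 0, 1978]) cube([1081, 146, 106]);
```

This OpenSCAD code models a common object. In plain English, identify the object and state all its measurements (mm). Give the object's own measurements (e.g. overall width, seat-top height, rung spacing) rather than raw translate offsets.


A door frame. The clear opening is 985 mm wide and 1978 mm high. Two 48 mm wide jambs, 146 mm deep, stand either side of the opening from the floor to the top of the opening. A 106 mm thick head sits across the top of both jambs, spanning the full outside width of the frame.


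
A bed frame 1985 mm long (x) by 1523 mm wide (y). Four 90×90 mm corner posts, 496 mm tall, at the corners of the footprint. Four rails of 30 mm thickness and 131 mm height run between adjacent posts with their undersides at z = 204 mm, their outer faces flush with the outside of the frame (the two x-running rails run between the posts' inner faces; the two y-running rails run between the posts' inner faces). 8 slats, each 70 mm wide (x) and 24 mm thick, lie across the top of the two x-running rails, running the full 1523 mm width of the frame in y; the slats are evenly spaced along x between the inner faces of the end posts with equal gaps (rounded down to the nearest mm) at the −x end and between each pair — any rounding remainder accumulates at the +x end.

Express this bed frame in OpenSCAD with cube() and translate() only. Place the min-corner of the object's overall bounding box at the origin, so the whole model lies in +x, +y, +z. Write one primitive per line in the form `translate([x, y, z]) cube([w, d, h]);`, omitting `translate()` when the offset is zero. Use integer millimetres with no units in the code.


cube([90, 90, 496]);
translate([0, 1433, 0]) cube([90, 90, 496]);
translate([1895, 0, 0]) cube([90, 90, 496]);
translate([1895, 1433, 0]) cube([90, 90, 496]);
translate([90, 0, 204]) cube([1805, 30, 131]);
translate([90, 1493, 204]) cube([1805, 30, 131]);
translate([0, 90, 204]) cube([30, 1343, 131]);
translate([1955, 90, 204]) cube([30, 1343, 131]);
translate([228, 0, 335]) cube([70, 1523, 24]);
translate([436, 0, 335]) cube([70, 1523, 24]);
translate([644, 0, 335]) cube([70, 1523, 24]);
translate([852, 0, 335]) cube([70, 1523, 24]);
translate([1060, 0, 335]) cube([70, 1523, 24]);
translate([1268, 0, 335]) cube([70, 1523, 24]);
translate([1476, 0, 335]) cube([70, 1523, 24]);
translate([1684, 0, 335]) cube([70, 1523, 24]);


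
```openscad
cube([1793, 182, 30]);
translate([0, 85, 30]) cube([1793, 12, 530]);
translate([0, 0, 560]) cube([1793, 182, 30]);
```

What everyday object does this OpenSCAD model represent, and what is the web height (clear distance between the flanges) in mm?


An I-beam. The web height is 530 mm.

Two wide flanges with a thin centred web — an I-beam. Overall 590 mm minus two 30 mm flanges gives a web of 590 − 2·30 = 530 mm.


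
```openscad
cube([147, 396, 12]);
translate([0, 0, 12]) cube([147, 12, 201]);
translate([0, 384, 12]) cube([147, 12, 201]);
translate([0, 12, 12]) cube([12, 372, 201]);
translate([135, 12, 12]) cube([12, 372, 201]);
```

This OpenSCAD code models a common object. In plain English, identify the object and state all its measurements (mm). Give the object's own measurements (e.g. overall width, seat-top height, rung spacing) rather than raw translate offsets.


An open-topped rectangular box: outside dimensions 147×396×213 mm, with a uniform wall and base thickness of 12 mm. The base is a full 147×396 slab on the floor; four walls sit on top of the base. The front and back walls (the −y and +y sides) span the full width; the two side walls fit between them.


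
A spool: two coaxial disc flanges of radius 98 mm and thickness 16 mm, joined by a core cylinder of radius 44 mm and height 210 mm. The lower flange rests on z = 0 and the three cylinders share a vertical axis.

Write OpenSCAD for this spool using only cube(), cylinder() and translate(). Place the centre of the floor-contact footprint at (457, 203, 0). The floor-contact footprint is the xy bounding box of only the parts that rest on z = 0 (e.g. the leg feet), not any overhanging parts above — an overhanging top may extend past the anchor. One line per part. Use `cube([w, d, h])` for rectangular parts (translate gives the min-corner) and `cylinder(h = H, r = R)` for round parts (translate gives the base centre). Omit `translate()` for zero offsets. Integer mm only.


translate([457, 203, 0]) cylinder(h = 16, r = 98);
translate([457, 203, 16]) cylinder(h = 210, r = 44);
translate([457, 203, 226]) cylinder(h = 16, r = 98);


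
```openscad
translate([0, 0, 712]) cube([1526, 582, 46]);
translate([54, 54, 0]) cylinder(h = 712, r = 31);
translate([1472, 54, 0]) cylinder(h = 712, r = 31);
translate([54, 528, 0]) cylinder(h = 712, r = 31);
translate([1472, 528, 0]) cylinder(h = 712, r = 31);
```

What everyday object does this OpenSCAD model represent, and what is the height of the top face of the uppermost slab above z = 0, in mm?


A table. The table height is 758 mm.

A 1526×582×46 slab sits at z = 712 on four Ø62 mm round legs — a table. The top surface is at 712 + 46 = 758 mm.


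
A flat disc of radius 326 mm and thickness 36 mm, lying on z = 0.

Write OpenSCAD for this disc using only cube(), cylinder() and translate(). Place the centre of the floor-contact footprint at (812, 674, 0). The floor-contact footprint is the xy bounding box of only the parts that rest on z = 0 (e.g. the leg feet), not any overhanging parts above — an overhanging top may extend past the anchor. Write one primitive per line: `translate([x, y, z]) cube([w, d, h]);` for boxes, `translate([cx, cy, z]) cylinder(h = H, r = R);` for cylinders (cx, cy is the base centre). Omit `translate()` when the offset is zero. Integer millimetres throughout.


translate([812, 674, 0]) cylinder(h = 36, r = 326);


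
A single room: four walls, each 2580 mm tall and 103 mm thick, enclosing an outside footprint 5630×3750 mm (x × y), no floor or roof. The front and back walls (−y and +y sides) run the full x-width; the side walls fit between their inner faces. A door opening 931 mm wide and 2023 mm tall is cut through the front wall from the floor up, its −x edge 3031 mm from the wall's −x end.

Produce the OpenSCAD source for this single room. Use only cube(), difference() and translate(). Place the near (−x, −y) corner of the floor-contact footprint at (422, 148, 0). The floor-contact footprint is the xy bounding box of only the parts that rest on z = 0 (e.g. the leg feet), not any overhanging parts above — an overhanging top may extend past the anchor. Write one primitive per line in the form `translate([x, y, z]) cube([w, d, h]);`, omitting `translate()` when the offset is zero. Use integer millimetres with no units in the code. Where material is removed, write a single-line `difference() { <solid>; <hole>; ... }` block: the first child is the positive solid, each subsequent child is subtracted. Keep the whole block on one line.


difference() { translate([422, 148, 0]) cube([5630, 103, 2580]); translate([3453, 148, 0]) cube([931, 103, 2023]); }
translate([422, 3795, 0]) cube([5630, 103, 2580]);
translate([422, 251, 0]) cube([103, 3544, 2580]);
translate([5949, 251, 0]) cube([103, 3544, 2580]);


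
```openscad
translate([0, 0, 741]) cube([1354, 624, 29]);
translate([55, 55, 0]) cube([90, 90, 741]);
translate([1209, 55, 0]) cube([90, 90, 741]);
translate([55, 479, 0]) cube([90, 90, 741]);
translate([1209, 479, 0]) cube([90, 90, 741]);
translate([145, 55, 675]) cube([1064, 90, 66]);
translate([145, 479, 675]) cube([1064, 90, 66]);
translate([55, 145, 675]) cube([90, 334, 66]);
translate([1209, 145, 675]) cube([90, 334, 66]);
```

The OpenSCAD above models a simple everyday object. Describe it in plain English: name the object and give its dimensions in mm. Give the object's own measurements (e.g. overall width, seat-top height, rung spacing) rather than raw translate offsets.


A rectangular dining table. The top is 1354×624×29 mm with its upper surface at z = 770 mm. It stands on four 90×90 mm square legs, each inset 55 mm from the nearest pair of top edges, running from the floor to the underside of the top. Four apron rails, 90 mm thick and 66 mm tall, run between adjacent legs with their top edges flush with the underside of the top and their outer faces flush with the legs' outer faces.


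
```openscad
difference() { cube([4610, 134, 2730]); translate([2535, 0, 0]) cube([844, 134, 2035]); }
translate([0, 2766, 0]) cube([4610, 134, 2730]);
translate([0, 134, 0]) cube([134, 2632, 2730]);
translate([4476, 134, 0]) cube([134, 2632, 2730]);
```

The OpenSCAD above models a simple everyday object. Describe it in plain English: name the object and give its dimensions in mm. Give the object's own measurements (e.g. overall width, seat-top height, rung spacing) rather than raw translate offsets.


A single room: four walls, each 2730 mm tall and 134 mm thick, enclosing an outside footprint 4610×2900 mm (x × y), no floor or roof. The front and back walls (−y and +y sides) run the full x-width; the side walls fit between their inner faces. A door opening 844 mm wide and 2035 mm tall is cut through the front wall from the floor up, its −x edge 2535 mm from the wall's −x end.


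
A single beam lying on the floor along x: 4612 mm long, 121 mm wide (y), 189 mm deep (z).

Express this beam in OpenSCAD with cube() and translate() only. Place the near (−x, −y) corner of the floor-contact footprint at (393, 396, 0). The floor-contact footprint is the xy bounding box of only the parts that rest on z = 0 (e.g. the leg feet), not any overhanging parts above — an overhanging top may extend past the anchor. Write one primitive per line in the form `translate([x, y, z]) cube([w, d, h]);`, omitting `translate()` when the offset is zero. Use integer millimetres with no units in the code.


translate([393, 396, 0]) cube([4612, 121, 189]);


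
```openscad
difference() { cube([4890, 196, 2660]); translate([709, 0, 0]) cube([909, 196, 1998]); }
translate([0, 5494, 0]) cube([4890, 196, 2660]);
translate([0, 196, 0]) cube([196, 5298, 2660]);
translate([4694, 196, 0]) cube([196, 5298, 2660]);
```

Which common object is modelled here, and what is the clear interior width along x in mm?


A single room. The interior width is 4498 mm.

Four walls enclosing a rectangle with a door in the front wall — a room. Outside width 4890 minus two 196 mm walls gives 4498 mm.


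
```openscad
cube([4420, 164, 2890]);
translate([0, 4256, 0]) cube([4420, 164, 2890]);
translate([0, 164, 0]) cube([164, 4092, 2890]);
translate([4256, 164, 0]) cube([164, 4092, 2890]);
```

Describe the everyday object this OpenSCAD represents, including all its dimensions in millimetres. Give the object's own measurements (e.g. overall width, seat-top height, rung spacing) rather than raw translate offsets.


The wall frame of a small rectangular building: four walls, each 2890 mm tall and 164 mm thick, enclosing a footprint 4420 mm (x) by 4420 mm (y) outside-to-outside, with no floor or roof. The front and back walls (the −y and +y sides) span the full width; the two side walls fit between them.


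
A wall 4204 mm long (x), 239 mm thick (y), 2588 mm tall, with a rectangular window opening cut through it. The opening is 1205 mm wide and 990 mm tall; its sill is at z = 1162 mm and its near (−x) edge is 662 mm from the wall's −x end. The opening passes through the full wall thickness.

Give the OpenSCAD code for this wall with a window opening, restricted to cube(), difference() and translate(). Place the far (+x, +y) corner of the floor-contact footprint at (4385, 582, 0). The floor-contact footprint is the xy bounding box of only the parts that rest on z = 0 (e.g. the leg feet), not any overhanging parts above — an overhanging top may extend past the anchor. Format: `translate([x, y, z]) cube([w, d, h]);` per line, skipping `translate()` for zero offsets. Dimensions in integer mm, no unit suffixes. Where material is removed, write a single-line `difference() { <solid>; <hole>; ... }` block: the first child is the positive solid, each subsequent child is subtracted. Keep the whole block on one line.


difference() { translate([181, 343, 0]) cube([4204, 239, 2588]); translate([843, 343, 1162]) cube([1205, 239, 990]); }


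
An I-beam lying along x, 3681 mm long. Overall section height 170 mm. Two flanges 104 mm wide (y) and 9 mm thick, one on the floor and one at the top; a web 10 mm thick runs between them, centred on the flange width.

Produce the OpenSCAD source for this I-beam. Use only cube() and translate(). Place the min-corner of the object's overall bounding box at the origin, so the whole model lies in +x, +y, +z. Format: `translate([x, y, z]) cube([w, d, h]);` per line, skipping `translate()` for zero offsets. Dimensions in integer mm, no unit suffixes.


cube([3681, 104, 9]);
translate([0, 47, 9]) cube([3681, 10, 152]);
translate([0, 0, 161]) cube([3681, 104, 9]);


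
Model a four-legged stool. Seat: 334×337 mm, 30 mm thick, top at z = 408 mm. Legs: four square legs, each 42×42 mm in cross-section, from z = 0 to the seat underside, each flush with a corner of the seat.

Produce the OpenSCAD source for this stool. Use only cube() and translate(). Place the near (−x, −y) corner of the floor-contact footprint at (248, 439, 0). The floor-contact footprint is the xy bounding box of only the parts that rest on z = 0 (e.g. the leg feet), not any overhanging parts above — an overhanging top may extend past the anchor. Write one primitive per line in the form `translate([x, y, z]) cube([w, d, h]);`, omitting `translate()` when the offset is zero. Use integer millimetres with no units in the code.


translate([248, 439, 378]) cube([334, 337, 30]);
translate([248, 439, 0]) cube([42, 42, 378]);
translate([540, 439, 0]) cube([42, 42, 378]);
translate([248, 734, 0]) cube([42, 42, 378]);
translate([540, 734, 0]) cube([42, 42, 378]);


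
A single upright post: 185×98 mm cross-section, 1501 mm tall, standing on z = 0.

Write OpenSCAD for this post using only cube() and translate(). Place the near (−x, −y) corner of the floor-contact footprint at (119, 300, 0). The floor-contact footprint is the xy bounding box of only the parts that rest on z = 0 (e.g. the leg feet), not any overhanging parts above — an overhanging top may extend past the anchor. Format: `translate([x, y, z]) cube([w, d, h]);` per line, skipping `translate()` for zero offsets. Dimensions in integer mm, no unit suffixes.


translate([119, 300, 0]) cube([185, 98, 1501]);


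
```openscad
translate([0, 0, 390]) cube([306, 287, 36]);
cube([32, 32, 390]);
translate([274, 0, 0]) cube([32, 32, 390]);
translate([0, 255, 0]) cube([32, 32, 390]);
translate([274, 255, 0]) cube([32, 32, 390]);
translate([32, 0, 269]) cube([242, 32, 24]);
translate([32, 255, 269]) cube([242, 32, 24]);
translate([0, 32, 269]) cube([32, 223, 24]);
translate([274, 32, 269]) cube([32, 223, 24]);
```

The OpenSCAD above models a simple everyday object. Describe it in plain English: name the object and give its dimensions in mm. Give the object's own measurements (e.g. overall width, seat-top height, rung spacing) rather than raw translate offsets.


A simple wooden stool: a rectangular seat 306 mm (x) by 287 mm (y), 36 mm thick, top face at z = 426 mm, on four square legs, each 32×32 mm in cross-section. The legs rest on z = 0, each flush with a corner of the seat. Four stretchers, 32 mm wide and 24 mm tall, connect adjacent legs with their undersides at z = 269 mm, each running between the inner faces of the legs it joins and aligned with the legs' outer faces on the other axis.


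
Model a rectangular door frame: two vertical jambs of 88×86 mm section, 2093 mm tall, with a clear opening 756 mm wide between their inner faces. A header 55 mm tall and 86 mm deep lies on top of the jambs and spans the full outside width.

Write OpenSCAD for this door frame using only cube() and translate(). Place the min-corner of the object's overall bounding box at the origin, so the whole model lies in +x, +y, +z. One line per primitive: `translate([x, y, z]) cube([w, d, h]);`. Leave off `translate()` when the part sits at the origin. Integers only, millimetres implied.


cube([88, 86, 2093]);
translate([844, 0, 0]) cube([88, 86, 2093]);
translate([0, 0, 2093]) cube([932, 86, 55]);


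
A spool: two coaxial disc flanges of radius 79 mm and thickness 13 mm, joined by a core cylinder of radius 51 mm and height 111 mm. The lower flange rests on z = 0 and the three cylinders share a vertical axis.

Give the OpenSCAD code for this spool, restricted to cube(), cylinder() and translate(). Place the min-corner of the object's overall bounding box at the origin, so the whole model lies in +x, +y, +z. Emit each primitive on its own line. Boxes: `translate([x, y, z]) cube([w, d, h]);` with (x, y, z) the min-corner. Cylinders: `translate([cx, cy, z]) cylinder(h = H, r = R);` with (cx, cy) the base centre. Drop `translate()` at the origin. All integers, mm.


translate([79, 79, 0]) cylinder(h = 13, r = 79);
translate([79, 79, 13]) cylinder(h = 111, r = 51);
translate([79, 79, 124]) cylinder(h = 13, r = 79);


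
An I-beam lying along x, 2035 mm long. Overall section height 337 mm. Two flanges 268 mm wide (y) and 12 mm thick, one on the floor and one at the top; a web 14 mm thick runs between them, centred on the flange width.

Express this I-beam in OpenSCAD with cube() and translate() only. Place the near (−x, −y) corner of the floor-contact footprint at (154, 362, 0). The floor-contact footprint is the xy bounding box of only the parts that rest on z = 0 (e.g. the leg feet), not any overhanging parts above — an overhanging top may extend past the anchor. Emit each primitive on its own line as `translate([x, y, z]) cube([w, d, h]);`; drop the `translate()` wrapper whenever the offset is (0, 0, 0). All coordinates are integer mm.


translate([154, 362, 0]) cube([2035, 268, 12]);
translate([154, 489, 12]) cube([2035, 14, 313]);
translate([154, 362, 325]) cube([2035, 268, 12]);


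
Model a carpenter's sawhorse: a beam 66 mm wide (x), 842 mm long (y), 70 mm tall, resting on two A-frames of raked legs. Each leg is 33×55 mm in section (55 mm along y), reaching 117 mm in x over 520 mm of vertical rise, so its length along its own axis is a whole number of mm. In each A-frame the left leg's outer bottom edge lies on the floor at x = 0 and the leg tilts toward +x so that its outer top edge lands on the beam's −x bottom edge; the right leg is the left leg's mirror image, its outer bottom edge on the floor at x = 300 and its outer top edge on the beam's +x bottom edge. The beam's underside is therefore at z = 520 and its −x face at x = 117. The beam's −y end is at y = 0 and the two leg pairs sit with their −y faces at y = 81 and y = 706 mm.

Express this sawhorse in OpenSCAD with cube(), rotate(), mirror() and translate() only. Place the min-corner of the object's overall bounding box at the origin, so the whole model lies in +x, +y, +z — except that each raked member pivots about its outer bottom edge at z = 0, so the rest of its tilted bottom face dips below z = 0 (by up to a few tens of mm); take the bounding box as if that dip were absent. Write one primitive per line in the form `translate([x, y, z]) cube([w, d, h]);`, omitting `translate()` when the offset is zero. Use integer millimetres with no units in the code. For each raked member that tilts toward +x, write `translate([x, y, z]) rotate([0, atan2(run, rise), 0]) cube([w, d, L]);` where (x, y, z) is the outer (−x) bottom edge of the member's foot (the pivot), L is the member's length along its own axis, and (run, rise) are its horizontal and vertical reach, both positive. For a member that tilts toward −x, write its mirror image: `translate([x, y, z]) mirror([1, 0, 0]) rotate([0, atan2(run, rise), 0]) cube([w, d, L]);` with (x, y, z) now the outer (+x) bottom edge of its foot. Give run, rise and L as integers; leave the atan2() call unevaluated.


// leg length = √(117² + 520²) = 533
// right-leg outer foot x = 2·117 + 66 = 300
// beam min-corner = (117, 0, 520)
translate([117, 0, 520]) cube([66, 842, 70]);
translate([0, 81, 0]) rotate([0, atan2(117, 520), 0]) cube([33, 55, 533]);
translate([300, 81, 0]) mirror([1, 0, 0]) rotate([0, atan2(117, 520), 0]) cube([33, 55, 533]);
translate([0, 706, 0]) rotate([0, atan2(117, 520), 0]) cube([33, 55, 533]);
translate([300, 706, 0]) mirror([1, 0, 0]) rotate([0, atan2(117, 520), 0]) cube([33, 55, 533]);


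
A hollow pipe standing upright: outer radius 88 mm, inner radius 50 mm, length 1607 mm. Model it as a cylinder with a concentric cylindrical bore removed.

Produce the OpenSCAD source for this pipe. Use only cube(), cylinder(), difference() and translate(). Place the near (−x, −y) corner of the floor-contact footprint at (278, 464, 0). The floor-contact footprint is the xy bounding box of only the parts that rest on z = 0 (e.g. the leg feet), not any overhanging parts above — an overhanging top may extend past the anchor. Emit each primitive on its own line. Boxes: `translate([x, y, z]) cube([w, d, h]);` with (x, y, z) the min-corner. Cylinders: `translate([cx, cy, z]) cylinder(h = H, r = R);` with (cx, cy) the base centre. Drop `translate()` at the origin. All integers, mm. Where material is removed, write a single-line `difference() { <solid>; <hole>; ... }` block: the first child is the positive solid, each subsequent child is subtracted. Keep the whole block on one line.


difference() { translate([366, 552, 0]) cylinder(h = 1607, r = 88); translate([366, 552, 0]) cylinder(h = 1607, r = 50); }


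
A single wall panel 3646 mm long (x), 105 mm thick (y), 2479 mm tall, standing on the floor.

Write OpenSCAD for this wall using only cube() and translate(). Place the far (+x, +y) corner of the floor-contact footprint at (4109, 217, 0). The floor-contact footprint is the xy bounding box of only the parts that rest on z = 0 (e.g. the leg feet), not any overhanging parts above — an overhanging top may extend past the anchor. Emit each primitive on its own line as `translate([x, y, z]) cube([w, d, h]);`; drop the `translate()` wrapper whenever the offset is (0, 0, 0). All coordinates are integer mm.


translate([463, 112, 0]) cube([3646, 105, 2479]);


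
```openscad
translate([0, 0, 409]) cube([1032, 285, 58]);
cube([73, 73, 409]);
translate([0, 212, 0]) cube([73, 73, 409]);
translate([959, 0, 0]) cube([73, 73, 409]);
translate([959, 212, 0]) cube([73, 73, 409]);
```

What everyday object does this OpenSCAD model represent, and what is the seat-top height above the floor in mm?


A bench. The seat-top height is 467 mm.

A long slab on four corner posts — a bench. The slab sits at z = 409 with thickness 58, so the top is 409 + 58 = 467 mm.


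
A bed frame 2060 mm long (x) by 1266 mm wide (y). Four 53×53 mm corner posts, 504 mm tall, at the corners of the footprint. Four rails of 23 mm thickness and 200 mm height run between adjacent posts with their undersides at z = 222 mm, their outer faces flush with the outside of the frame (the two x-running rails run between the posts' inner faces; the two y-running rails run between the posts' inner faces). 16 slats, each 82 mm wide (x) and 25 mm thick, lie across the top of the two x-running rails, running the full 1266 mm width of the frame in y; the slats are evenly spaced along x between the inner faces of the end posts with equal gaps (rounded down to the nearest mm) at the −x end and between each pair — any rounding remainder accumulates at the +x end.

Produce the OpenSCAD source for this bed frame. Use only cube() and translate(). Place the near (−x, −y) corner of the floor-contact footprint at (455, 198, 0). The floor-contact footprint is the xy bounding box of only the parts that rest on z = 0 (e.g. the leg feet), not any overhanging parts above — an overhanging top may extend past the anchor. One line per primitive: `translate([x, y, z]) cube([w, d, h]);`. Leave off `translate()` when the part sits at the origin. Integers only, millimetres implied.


translate([455, 198, 0]) cube([53, 53, 504]);
translate([455, 1411, 0]) cube([53, 53, 504]);
translate([2462, 198, 0]) cube([53, 53, 504]);
translate([2462, 1411, 0]) cube([53, 53, 504]);
translate([508, 198, 222]) cube([1954, 23, 200]);
translate([508, 1441, 222]) cube([1954, 23, 200]);
translate([455, 251, 222]) cube([23, 1160, 200]);
translate([2492, 251, 222]) cube([23, 1160, 200]);
translate([545, 198, 422]) cube([82, 1266, 25]);
translate([664, 198, 422]) cube([82, 1266, 25]);
translate([783, 198, 422]) cube([82, 1266, 25]);
translate([902, 198, 422]) cube([82, 1266, 25]);
translate([1021, 198, 422]) cube([82, 1266, 25]);
translate([1140, 198, 422]) cube([82, 1266, 25]);
translate([1259, 198, 422]) cube([82, 1266, 25]);
translate([1378, 198, 422]) cube([82, 1266, 25]);
translate([1497, 198, 422]) cube([82, 1266, 25]);
translate([1616, 198, 422]) cube([82, 1266, 25]);
translate([1735, 198, 422]) cube([82, 1266, 25]);
translate([1854, 198, 422]) cube([82, 1266, 25]);
translate([1973, 198, 422]) cube([82, 1266, 25]);
translate([2092, 198, 422]) cube([82, 1266, 25]);
translate([2211, 198, 422]) cube([82, 1266, 25]);
translate([2330, 198, 422]) cube([82, 1266, 25]);


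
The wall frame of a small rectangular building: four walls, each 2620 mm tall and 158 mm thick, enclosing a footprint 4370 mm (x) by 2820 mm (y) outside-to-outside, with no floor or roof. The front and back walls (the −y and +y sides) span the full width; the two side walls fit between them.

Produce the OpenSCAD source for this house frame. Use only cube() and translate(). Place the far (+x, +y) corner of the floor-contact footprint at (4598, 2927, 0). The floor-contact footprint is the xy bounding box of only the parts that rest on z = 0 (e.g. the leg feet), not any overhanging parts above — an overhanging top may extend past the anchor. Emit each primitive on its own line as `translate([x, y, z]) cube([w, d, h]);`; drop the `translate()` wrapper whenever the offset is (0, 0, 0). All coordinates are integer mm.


translate([228, 107, 0]) cube([4370, 158, 2620]);
translate([228, 2769, 0]) cube([4370, 158, 2620]);
translate([228, 265, 0]) cube([158, 2504, 2620]);
translate([4440, 265, 0]) cube([158, 2504, 2620]);


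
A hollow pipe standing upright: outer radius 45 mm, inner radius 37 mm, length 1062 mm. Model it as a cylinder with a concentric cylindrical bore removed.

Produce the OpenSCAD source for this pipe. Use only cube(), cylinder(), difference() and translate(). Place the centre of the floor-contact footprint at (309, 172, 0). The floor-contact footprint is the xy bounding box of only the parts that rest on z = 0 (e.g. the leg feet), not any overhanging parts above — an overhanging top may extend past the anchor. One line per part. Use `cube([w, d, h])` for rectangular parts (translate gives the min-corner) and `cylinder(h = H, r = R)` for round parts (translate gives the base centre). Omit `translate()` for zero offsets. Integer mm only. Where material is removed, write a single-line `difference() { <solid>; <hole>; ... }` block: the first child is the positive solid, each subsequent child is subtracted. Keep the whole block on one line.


difference() { translate([309, 172, 0]) cylinder(h = 1062, r = 45); translate([309, 172, 0]) cylinder(h = 1062, r = 37); }


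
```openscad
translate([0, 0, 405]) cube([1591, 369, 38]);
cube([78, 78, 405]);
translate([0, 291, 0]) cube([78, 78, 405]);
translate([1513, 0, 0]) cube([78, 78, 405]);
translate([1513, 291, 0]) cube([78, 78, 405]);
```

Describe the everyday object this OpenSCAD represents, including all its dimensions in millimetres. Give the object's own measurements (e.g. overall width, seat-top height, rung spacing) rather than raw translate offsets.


A long wooden bench with a 1591 mm (x) × 369 mm (y) seat, 38 mm thick, its top surface 443 mm above the floor. Four 78 mm square legs at the seat corners, flush with the edges, run from z = 0 to the seat underside.


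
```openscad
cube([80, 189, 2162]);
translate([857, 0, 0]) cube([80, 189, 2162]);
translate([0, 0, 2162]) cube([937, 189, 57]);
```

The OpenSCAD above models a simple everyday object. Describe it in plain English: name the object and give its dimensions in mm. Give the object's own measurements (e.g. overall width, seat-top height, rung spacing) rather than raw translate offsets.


A door frame. The clear opening is 777 mm wide and 2162 mm high. Two 80 mm wide jambs, 189 mm deep, stand either side of the opening from the floor to the top of the opening. A 57 mm thick head sits across the top of both jambs, spanning the full outside width of the frame.


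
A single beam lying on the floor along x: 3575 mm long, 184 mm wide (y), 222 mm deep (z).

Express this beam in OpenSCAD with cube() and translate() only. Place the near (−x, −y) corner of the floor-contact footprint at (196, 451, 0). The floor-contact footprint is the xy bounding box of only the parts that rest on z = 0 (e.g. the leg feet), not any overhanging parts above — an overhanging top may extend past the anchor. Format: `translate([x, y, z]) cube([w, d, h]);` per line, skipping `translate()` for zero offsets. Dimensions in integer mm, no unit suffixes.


translate([196, 451, 0]) cube([3575, 184, 222]);


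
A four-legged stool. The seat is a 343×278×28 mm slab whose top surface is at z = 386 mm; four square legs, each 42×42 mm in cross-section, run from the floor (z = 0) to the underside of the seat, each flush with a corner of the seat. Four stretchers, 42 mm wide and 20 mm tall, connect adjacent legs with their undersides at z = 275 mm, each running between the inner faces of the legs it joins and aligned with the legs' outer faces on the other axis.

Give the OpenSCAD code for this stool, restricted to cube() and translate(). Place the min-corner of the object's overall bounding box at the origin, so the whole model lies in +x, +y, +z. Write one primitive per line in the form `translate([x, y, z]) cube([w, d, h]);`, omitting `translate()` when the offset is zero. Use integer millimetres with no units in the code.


translate([0, 0, 358]) cube([343, 278, 28]);
cube([42, 42, 358]);
translate([301, 0, 0]) cube([42, 42, 358]);
translate([0, 236, 0]) cube([42, 42, 358]);
translate([301, 236, 0]) cube([42, 42, 358]);
translate([42, 0, 275]) cube([259, 42, 20]);
translate([42, 236, 275]) cube([259, 42, 20]);
translate([0, 42, 275]) cube([42, 194, 20]);
translate([301, 42, 275]) cube([42, 194, 20]);


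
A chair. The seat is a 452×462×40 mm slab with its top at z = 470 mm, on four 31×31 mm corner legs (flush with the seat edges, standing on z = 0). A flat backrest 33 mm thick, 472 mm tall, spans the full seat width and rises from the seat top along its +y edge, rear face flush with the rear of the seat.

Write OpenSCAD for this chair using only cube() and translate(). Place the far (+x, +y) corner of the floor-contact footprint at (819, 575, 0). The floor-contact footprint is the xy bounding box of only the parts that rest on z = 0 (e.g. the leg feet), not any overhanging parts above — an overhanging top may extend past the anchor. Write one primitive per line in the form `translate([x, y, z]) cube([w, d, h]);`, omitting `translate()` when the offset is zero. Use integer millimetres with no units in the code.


translate([367, 113, 430]) cube([452, 462, 40]);
translate([367, 113, 0]) cube([31, 31, 430]);
translate([788, 113, 0]) cube([31, 31, 430]);
translate([367, 544, 0]) cube([31, 31, 430]);
translate([788, 544, 0]) cube([31, 31, 430]);
translate([367, 542, 470]) cube([452, 33, 472]);


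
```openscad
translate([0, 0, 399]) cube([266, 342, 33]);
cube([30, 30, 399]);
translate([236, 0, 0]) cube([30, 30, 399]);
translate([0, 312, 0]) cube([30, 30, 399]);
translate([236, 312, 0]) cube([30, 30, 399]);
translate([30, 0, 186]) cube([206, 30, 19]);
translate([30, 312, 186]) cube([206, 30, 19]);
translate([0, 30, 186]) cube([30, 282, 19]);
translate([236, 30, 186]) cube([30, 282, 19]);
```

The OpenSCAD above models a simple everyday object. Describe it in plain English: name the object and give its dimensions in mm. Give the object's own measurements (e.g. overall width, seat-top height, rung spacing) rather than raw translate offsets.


A four-legged stool. The seat is a 266×342×33 mm slab whose top surface is at z = 432 mm; four square legs, each 30×30 mm in cross-section, run from the floor (z = 0) to the underside of the seat, each flush with a corner of the seat. Four stretchers, 30 mm wide and 19 mm tall, connect adjacent legs with their undersides at z = 186 mm, each running between the inner faces of the legs it joins and aligned with the legs' outer faces on the other axis.


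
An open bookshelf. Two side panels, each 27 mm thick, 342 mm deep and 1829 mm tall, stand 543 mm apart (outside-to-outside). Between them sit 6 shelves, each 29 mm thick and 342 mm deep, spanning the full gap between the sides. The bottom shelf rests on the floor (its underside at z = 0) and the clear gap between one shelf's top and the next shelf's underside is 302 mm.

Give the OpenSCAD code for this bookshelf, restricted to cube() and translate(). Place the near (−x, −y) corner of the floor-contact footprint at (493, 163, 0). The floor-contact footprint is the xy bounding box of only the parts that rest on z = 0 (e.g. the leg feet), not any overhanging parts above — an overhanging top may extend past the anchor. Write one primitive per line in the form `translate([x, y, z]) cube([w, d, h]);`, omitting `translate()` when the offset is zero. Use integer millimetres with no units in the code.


translate([493, 163, 0]) cube([27, 342, 1829]);
translate([1009, 163, 0]) cube([27, 342, 1829]);
translate([520, 163, 0]) cube([489, 342, 29]);
translate([520, 163, 331]) cube([489, 342, 29]);
translate([520, 163, 662]) cube([489, 342, 29]);
translate([520, 163, 993]) cube([489, 342, 29]);
translate([520, 163, 1324]) cube([489, 342, 29]);
translate([520, 163, 1655]) cube([489, 342, 29]);


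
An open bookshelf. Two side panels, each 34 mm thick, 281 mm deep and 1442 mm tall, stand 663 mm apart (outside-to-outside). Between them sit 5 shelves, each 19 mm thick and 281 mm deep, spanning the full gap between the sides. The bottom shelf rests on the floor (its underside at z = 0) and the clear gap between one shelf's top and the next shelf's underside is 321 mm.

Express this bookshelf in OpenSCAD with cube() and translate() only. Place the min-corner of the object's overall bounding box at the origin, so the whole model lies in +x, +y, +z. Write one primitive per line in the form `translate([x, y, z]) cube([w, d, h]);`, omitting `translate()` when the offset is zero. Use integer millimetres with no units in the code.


cube([34, 281, 1442]);
translate([629, 0, 0]) cube([34, 281, 1442]);
translate([34, 0, 0]) cube([595, 281, 19]);
translate([34, 0, 340]) cube([595, 281, 19]);
translate([34, 0, 680]) cube([595, 281, 19]);
translate([34, 0, 1020]) cube([595, 281, 19]);
translate([34, 0, 1360]) cube([595, 281, 19]);


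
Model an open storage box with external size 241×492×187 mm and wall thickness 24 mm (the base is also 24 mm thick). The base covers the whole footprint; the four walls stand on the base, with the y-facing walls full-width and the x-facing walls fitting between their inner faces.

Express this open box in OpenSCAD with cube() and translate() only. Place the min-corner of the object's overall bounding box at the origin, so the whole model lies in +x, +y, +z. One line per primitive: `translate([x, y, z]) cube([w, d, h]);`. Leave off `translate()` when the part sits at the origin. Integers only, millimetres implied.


cube([241, 492, 24]);
translate([0, 0, 24]) cube([241, 24, 163]);
translate([0, 468, 24]) cube([241, 24, 163]);
translate([0, 24, 24]) cube([24, 444, 163]);
translate([217, 24, 24]) cube([24, 444, 163]);


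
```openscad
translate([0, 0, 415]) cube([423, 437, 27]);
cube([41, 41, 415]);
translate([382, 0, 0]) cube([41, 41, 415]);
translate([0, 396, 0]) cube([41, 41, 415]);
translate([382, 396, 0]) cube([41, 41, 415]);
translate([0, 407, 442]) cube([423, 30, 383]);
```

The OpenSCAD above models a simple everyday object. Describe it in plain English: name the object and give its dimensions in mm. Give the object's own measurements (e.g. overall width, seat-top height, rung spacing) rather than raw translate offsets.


A chair. The seat is a 423×437×27 mm slab with its top at z = 442 mm, on four 41×41 mm corner legs (flush with the seat edges, standing on z = 0). A flat backrest 30 mm thick, 383 mm tall, spans the full seat width and rises from the seat top along its +y edge, rear face flush with the rear of the seat.


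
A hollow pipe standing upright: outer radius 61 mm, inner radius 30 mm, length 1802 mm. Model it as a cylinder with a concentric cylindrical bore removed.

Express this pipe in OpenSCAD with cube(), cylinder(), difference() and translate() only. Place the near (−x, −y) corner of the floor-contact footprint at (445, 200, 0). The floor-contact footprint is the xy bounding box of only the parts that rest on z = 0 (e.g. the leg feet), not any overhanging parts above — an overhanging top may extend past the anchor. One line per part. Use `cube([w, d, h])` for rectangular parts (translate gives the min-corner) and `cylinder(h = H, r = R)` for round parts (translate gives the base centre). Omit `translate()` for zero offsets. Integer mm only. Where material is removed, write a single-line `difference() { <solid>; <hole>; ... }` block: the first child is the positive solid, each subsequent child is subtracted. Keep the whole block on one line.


difference() { translate([506, 261, 0]) cylinder(h = 1802, r = 61); translate([506, 261, 0]) cylinder(h = 1802, r = 30); }


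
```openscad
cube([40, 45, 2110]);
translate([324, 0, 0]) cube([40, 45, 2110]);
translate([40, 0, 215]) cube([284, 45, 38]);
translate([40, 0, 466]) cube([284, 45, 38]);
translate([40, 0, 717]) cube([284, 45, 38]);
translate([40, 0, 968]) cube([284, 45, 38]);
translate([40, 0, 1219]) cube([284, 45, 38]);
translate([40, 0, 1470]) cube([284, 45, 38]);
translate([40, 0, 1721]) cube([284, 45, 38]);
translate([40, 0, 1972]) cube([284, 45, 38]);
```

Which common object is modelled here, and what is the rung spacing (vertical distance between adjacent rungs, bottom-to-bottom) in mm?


A ladder. The rung spacing is 251 mm.

Two tall 40×45 posts with 8 short bars between them — a ladder. Adjacent rungs sit at z = 215 and z = 466, so the spacing is 466 − 215 = 251 mm.


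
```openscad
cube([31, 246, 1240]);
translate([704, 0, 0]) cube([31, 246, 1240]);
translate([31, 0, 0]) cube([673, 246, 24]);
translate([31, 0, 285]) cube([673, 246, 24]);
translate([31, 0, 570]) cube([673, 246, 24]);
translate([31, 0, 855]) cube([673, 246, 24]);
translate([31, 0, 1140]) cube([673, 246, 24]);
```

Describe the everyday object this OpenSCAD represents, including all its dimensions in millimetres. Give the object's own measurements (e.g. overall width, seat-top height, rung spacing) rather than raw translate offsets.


An open bookshelf. Two side panels, each 31 mm thick, 246 mm deep and 1240 mm tall, stand 735 mm apart (outside-to-outside). Between them sit 5 shelves, each 24 mm thick and 246 mm deep, spanning the full gap between the sides. The bottom shelf rests on the floor (its underside at z = 0) and the clear gap between one shelf's top and the next shelf's underside is 261 mm.
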